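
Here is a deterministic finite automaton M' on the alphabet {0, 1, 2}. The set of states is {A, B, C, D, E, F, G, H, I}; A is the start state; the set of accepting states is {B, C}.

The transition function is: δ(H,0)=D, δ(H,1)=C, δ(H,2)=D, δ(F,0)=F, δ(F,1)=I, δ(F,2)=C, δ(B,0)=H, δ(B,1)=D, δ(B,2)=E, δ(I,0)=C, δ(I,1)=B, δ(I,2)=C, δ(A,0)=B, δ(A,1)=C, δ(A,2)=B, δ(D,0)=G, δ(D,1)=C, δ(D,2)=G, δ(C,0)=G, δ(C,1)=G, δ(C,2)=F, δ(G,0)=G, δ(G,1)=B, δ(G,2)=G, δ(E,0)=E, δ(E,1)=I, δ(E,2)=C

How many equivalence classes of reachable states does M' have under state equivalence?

4

All states are reachable from the start state.
Initial partition by acceptance: {B,C} | {A,D,E,F,G,H,I}.
Refine {A,D,E,F,G,H,I} on symbol 0: members go to different blocks, giving {D,E,F,G,H} and {A,I}.
Split {D,E,F,G,H} by δ(·,1) → {D,G,H} and {E,F}.
No further refinement is possible. Final partition (4 blocks): {B,C} | {D,G,H} | {A,I} | {E,F}.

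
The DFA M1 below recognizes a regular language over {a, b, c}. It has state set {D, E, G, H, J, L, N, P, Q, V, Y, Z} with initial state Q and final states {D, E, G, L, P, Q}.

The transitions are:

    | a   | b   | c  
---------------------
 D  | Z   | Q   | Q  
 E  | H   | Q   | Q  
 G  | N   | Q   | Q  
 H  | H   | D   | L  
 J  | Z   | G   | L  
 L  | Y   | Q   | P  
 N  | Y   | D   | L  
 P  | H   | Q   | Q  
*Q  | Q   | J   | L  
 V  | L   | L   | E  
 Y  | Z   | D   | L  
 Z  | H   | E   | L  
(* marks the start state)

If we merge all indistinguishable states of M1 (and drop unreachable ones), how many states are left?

States {V} cannot be reached from the start state, so discard them.
Initial partition by acceptance: {D,E,G,L,P,Q} | {H,J,N,Y,Z}.
Refine {D,E,G,L,P,Q} on symbol a: members go to different blocks, giving {D,E,G,L,P} and {Q}.
Split {D,E,G,L,P} by δ(·,c) → {D,E,G,P} and {L}.
No further refinement is possible. Final partition (4 blocks): {D,E,G,P} | {H,J,N,Y,Z} | {Q} | {L}.

4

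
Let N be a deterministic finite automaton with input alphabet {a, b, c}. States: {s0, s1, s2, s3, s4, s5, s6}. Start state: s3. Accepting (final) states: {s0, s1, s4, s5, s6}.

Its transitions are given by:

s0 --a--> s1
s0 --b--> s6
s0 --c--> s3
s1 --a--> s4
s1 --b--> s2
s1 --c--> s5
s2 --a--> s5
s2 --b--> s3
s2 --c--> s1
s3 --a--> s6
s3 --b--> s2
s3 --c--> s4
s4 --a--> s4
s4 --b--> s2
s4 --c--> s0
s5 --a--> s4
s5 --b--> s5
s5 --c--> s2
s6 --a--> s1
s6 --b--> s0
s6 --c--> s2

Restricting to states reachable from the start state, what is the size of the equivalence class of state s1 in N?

2

Start with accepting vs non-accepting: {s0,s1,s4,s5,s6} | {s2,s3}.
Split {s0,s1,s4,s5,s6} by δ(·,b) → {s0,s5,s6} and {s1,s4}.
Stable partition: {s0,s5,s6} | {s2,s3} | {s1,s4} — 3 equivalence classes.
The equivalence class containing s1 is {s1,s4}, of size 2.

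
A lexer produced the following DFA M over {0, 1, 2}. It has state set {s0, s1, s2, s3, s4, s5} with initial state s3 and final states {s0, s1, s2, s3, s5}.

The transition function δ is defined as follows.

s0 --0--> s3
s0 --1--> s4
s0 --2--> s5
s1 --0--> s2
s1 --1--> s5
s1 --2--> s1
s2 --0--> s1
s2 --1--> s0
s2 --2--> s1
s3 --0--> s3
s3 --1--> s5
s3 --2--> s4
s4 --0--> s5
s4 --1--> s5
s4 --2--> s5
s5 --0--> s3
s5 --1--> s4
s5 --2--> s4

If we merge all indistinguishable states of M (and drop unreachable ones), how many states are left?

3

First remove the unreachable states {s0,s1,s2}; 3 states remain.
Start with accepting vs non-accepting: {s3,s5} | {s4}.
On input 1, block {s3,s5} splits into {s3} and {s5}.
The partition is now stable with 3 blocks: {s3} | {s4} | {s5}.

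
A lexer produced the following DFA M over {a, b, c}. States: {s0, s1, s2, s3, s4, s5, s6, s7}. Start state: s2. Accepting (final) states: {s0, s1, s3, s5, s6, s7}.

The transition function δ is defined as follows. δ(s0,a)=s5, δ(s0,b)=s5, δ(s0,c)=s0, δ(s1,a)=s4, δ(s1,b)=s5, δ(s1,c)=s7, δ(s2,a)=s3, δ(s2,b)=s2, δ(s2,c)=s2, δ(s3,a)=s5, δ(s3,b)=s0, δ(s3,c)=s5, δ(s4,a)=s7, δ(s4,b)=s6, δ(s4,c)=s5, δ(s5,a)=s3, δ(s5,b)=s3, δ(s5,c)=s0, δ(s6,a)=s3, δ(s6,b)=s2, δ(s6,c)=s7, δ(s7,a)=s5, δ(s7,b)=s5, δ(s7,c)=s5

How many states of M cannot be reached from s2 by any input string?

4

No path from s2 leads to s1, s4, s6, s7; the other 4 states are all reachable.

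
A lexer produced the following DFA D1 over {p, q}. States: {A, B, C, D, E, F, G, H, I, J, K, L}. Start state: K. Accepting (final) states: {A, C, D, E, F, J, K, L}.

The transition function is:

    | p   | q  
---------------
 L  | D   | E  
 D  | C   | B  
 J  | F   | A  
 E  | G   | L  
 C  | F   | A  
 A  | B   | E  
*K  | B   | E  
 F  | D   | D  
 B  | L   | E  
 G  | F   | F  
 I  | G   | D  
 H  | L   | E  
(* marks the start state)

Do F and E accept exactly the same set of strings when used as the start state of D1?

First remove the unreachable states {H,I,J}; 9 states remain.
Start with accepting vs non-accepting: {A,C,D,E,F,K,L} | {B,G}.
On input p, block {A,C,D,E,F,K,L} splits into {C,D,F,L} and {A,E,K}.
Refine {C,D,F,L} on symbol q: members go to different blocks, giving {C,L} and {D} and {F}.
Split {C,L} by δ(·,p) → {C} and {L}.
Refine {B,G} on symbol p: members go to different blocks, giving {B} and {G}.
Split {A,E,K} by δ(·,p) → {A,K} and {E}.
The partition is now stable with 8 blocks: {C} | {B} | {A,K} | {D} | {F} | {L} | {G} | {E}.
F and E end up in different blocks, so they are distinguishable. For instance, the string 'p' is accepted from only F.

No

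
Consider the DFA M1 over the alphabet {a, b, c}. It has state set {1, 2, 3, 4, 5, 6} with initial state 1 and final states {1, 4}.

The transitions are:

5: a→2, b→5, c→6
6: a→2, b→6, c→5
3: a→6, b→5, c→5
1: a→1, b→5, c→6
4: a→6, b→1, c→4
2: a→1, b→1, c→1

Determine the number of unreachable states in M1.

BFS from 1 reaches {1, 2, 5, 6}; the 2 state(s) 3, 4 are never visited.

2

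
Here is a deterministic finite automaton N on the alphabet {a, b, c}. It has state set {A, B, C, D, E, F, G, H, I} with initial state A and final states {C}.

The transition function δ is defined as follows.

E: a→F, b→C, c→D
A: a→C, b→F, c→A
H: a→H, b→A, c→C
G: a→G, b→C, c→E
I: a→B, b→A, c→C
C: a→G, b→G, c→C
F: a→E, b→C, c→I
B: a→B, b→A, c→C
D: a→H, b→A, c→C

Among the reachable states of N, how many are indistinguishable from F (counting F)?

2

All states are reachable from the start state.
Initial partition by acceptance: {C} | {A,B,D,E,F,G,H,I}.
On input a, block {A,B,D,E,F,G,H,I} splits into {B,D,E,F,G,H,I} and {A}.
Refine {B,D,E,F,G,H,I} on symbol b: members go to different blocks, giving {B,D,H,I} and {E,F,G}.
Split {E,F,G} by δ(·,c) → {E,F} and {G}.
No further refinement is possible. Final partition (5 blocks): {C} | {B,D,H,I} | {A} | {E,F} | {G}.
State F belongs to the block {E,F}, which has 2 states.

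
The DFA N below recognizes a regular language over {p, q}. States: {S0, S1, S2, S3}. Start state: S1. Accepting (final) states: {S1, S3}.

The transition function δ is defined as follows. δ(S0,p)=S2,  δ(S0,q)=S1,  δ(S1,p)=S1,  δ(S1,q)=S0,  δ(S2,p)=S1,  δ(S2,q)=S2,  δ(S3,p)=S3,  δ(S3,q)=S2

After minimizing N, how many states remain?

First remove the unreachable states {S3}; 3 states remain.
Start with accepting vs non-accepting: {S1} | {S0,S2}.
Split {S0,S2} by δ(·,p) → {S0} and {S2}.
The partition is now stable with 3 blocks: {S1} | {S0} | {S2}.

3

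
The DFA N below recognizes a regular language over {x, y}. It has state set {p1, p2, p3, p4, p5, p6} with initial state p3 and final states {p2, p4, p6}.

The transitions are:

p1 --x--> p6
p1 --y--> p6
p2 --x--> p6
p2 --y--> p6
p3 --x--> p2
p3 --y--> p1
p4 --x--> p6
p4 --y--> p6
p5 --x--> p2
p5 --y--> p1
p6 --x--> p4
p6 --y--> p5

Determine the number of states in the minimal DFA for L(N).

4

Every state is reachable, so we keep all 6.
Start with accepting vs non-accepting: {p2,p4,p6} | {p1,p3,p5}.
Split {p2,p4,p6} by δ(·,y) → {p2,p4} and {p6}.
Split {p1,p3,p5} by δ(·,x) → {p3,p5} and {p1}.
Stable partition: {p2,p4} | {p3,p5} | {p6} | {p1} — 4 equivalence classes.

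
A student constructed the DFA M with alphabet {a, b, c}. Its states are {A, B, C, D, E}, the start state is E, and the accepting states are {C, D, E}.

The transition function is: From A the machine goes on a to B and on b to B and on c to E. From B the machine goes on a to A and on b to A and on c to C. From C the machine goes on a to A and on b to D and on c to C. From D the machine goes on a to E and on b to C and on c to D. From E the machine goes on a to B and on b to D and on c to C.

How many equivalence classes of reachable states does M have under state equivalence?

All states are reachable from the start state.
Initial partition by acceptance: {C,D,E} | {A,B}.
Split {C,D,E} by δ(·,a) → {C,E} and {D}.
Stable partition: {C,E} | {A,B} | {D} — 3 equivalence classes.

3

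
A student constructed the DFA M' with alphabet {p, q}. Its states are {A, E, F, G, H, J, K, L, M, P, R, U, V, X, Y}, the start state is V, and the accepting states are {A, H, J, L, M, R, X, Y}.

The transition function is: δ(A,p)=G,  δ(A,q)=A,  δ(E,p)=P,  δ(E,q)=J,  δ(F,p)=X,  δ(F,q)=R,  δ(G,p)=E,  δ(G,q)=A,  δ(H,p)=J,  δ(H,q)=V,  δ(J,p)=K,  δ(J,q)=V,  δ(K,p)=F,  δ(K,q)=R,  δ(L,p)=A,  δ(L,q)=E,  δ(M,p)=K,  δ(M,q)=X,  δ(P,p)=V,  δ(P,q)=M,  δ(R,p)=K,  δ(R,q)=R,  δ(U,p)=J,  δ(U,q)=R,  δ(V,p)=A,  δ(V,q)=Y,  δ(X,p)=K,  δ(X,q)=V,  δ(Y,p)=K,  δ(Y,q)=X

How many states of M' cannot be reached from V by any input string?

3

Starting at V and following transitions, the reachable set is {A, E, F, G, J, K, M, P, R, V, X, Y}. That leaves H, L, U unreachable — 3 in total.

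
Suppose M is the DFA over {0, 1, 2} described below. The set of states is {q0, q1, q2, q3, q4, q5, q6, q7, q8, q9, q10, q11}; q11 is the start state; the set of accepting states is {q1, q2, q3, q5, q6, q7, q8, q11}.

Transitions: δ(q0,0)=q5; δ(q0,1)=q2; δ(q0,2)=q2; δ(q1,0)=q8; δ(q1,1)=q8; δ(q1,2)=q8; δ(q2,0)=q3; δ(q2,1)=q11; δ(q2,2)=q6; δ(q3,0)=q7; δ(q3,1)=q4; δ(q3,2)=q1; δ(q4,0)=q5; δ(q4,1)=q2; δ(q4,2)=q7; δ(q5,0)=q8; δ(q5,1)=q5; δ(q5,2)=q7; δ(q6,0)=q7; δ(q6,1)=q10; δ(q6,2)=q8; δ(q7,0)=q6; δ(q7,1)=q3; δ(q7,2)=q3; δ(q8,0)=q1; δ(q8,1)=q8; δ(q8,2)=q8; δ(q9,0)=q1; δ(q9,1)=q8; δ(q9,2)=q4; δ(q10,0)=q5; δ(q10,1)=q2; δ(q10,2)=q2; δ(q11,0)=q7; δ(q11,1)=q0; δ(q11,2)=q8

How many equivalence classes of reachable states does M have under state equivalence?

First remove the unreachable states {q9}; 11 states remain.
Start with accepting vs non-accepting: {q1,q2,q3,q5,q6,q7,q8,q11} | {q0,q4,q10}.
Refine {q1,q2,q3,q5,q6,q7,q8,q11} on symbol 1: members go to different blocks, giving {q1,q2,q5,q7,q8} and {q3,q6,q11}.
Refine {q1,q2,q5,q7,q8} on symbol 0: members go to different blocks, giving {q1,q5,q8} and {q2,q7}.
Refine {q1,q5,q8} on symbol 2: members go to different blocks, giving {q1,q8} and {q5}.
No further refinement is possible. Final partition (5 blocks): {q1,q8} | {q0,q4,q10} | {q3,q6,q11} | {q2,q7} | {q5}.

5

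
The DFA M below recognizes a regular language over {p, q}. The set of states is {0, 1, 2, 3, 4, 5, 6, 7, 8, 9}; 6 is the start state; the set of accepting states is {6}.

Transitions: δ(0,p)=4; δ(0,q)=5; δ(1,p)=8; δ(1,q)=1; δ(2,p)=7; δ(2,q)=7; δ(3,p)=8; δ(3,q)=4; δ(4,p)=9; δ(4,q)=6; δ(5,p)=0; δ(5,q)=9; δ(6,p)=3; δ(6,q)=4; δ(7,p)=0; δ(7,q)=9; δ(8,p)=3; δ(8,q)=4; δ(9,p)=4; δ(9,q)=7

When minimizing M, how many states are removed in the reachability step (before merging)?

2

Starting at 6 and following transitions, the reachable set is {0, 3, 4, 5, 6, 7, 8, 9}. That leaves 1, 2 unreachable — 2 in total.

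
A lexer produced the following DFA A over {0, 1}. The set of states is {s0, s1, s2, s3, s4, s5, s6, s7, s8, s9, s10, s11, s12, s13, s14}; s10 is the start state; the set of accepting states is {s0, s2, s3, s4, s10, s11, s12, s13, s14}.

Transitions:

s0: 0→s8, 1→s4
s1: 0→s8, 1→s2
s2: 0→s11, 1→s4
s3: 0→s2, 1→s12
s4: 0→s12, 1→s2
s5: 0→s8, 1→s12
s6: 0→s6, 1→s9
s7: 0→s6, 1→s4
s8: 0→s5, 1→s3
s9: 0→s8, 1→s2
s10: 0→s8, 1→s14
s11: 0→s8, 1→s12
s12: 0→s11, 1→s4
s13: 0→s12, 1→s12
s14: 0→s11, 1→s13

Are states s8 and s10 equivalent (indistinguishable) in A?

Reachable states from the start: {s2,s3,s4,s5,s8,s10,s11,s12,s13,s14}. Unreachable: {s0,s1,s6,s7,s9} — drop them.
Initial partition by acceptance: {s2,s3,s4,s10,s11,s12,s13,s14} | {s5,s8}.
Split {s2,s3,s4,s10,s11,s12,s13,s14} by δ(·,0) → {s2,s3,s4,s12,s13,s14} and {s10,s11}.
Split {s2,s3,s4,s12,s13,s14} by δ(·,0) → {s2,s12,s14} and {s3,s4,s13}.
Refine {s5,s8} on symbol 1: members go to different blocks, giving {s5} and {s8}.
Stable partition: {s2,s12,s14} | {s5} | {s10,s11} | {s3,s4,s13} | {s8} — 5 equivalence classes.
s8 and s10 end up in different blocks, so they are distinguishable. For instance, the string 'ε' is accepted from only s10.

No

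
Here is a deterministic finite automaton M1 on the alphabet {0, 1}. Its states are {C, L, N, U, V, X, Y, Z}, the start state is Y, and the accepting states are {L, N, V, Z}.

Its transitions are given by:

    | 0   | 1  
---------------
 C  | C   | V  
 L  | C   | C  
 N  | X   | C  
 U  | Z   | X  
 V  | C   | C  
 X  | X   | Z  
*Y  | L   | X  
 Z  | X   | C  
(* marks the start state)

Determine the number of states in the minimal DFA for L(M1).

3

First remove the unreachable states {N,U}; 6 states remain.
Start with accepting vs non-accepting: {L,V,Z} | {C,X,Y}.
On input 0, block {C,X,Y} splits into {C,X} and {Y}.
Stable partition: {L,V,Z} | {C,X} | {Y} — 3 equivalence classes.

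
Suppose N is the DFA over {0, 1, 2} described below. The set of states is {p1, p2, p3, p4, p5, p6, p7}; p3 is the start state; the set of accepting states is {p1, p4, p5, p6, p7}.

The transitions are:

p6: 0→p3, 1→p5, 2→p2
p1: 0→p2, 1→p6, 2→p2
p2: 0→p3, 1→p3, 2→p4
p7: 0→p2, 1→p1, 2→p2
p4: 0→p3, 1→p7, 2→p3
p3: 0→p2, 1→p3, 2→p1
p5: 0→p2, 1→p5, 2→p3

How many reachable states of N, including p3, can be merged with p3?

2

Initial partition by acceptance: {p1,p4,p5,p6,p7} | {p2,p3}.
No further refinement is possible. Final partition (2 blocks): {p1,p4,p5,p6,p7} | {p2,p3}.
State p3 belongs to the block {p2,p3}, which has 2 states.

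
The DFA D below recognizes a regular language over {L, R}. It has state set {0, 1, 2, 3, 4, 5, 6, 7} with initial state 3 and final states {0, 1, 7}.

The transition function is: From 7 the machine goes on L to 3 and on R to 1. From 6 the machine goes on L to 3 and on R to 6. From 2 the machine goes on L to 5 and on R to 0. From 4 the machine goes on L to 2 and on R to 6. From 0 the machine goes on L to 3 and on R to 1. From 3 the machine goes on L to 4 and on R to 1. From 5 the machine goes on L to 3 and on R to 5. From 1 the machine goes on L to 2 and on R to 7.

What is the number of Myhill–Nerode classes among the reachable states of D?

All states are reachable from the start state.
P0 = {0,1,7} | {2,3,4,5,6}.
On input R, block {2,3,4,5,6} splits into {4,5,6} and {2,3}.
No further refinement is possible. Final partition (3 blocks): {0,1,7} | {4,5,6} | {2,3}.

3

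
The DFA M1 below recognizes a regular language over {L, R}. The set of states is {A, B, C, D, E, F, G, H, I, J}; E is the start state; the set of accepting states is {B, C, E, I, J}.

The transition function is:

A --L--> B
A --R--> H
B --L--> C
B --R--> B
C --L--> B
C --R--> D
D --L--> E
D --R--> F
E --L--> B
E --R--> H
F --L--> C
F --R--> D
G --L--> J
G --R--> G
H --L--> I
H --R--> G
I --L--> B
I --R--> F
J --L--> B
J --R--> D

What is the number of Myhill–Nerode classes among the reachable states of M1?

States {A} cannot be reached from the start state, so discard them.
Start with accepting vs non-accepting: {B,C,E,I,J} | {D,F,G,H}.
Refine {B,C,E,I,J} on symbol R: members go to different blocks, giving {C,E,I,J} and {B}.
Stable partition: {C,E,I,J} | {D,F,G,H} | {B} — 3 equivalence classes.

3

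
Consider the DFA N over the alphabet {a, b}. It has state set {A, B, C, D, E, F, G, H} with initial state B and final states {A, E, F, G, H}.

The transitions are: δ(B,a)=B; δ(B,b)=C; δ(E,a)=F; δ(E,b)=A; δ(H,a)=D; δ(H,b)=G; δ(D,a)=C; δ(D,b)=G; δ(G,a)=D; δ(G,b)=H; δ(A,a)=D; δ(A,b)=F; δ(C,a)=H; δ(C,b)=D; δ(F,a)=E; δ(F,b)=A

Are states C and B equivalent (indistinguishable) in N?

No

States {A,E,F} cannot be reached from the start state, so discard them.
Initial partition by acceptance: {G,H} | {B,C,D}.
Split {B,C,D} by δ(·,a) → {B,D} and {C}.
On input a, block {B,D} splits into {B} and {D}.
No further refinement is possible. Final partition (4 blocks): {G,H} | {B} | {C} | {D}.
C and B end up in different blocks, so they are distinguishable. For instance, the string 'a' is accepted from only C.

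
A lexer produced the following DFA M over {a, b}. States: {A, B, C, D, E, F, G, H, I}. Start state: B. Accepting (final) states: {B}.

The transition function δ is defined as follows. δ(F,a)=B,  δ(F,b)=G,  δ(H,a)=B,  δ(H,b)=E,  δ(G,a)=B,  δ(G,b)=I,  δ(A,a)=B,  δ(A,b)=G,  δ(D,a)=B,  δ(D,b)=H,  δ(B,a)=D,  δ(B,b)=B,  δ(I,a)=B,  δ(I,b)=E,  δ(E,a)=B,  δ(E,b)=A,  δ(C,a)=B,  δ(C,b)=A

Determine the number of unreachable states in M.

BFS from B reaches {A, B, D, E, G, H, I}; the 2 state(s) C, F are never visited.

2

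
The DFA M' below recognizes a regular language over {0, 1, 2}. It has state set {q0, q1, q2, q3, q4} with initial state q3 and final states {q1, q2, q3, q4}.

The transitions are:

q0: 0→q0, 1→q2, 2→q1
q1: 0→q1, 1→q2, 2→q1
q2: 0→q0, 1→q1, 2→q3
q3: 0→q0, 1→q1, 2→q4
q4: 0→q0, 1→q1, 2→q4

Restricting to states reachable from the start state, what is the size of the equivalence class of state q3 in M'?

P0 = {q1,q2,q3,q4} | {q0}.
Split {q1,q2,q3,q4} by δ(·,0) → {q2,q3,q4} and {q1}.
Stable partition: {q2,q3,q4} | {q0} | {q1} — 3 equivalence classes.
State q3 belongs to the block {q2,q3,q4}, which has 3 states.

3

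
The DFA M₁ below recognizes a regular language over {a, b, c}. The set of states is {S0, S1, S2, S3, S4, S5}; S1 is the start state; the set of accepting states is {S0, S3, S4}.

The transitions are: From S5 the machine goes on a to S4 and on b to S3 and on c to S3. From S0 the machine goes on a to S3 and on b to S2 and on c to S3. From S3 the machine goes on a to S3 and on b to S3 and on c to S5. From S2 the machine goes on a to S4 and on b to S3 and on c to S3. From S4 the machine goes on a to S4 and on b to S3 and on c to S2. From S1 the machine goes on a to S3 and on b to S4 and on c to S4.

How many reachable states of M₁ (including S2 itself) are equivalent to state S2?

3

Reachable states from the start: {S1,S2,S3,S4,S5}. Unreachable: {S0} — drop them.
P0 = {S3,S4} | {S1,S2,S5}.
The partition is now stable with 2 blocks: {S3,S4} | {S1,S2,S5}.
The equivalence class containing S2 is {S1,S2,S5}, of size 3.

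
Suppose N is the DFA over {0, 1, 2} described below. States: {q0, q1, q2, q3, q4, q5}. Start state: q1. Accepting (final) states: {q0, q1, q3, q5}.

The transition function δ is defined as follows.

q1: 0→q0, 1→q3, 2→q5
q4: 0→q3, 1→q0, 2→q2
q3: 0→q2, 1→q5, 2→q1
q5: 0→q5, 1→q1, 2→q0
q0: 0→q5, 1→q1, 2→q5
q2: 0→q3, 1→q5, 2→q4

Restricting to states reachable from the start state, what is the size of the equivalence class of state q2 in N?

Initial partition by acceptance: {q0,q1,q3,q5} | {q2,q4}.
Refine {q0,q1,q3,q5} on symbol 0: members go to different blocks, giving {q0,q1,q5} and {q3}.
Refine {q0,q1,q5} on symbol 1: members go to different blocks, giving {q0,q5} and {q1}.
No further refinement is possible. Final partition (4 blocks): {q0,q5} | {q2,q4} | {q3} | {q1}.
The equivalence class containing q2 is {q2,q4}, of size 2.

2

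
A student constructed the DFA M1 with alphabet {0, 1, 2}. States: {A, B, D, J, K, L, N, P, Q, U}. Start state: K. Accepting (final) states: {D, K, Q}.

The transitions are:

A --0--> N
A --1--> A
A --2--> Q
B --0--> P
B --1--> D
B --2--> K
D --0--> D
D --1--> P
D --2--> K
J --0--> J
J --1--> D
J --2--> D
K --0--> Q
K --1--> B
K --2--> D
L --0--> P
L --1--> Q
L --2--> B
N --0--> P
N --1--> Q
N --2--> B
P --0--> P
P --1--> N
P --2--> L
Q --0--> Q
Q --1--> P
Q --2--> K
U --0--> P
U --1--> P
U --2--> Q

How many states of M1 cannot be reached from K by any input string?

3

BFS from K reaches {B, D, K, L, N, P, Q}; the 3 state(s) A, J, U are never visited.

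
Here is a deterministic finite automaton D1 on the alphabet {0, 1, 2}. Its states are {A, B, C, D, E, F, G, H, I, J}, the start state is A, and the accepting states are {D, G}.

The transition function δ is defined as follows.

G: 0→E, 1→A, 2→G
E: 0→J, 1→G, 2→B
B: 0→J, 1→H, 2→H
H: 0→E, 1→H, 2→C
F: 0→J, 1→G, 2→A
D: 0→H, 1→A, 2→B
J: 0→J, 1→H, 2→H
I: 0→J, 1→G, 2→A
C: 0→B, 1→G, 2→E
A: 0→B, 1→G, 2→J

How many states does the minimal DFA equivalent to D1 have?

States {D,F,I} cannot be reached from the start state, so discard them.
Initial partition by acceptance: {G} | {A,B,C,E,H,J}.
Split {A,B,C,E,H,J} by δ(·,1) → {A,C,E} and {B,H,J}.
Refine {A,C,E} on symbol 2: members go to different blocks, giving {A,E} and {C}.
Refine {B,H,J} on symbol 0: members go to different blocks, giving {B,J} and {H}.
Stable partition: {G} | {A,E} | {B,J} | {C} | {H} — 5 equivalence classes.

5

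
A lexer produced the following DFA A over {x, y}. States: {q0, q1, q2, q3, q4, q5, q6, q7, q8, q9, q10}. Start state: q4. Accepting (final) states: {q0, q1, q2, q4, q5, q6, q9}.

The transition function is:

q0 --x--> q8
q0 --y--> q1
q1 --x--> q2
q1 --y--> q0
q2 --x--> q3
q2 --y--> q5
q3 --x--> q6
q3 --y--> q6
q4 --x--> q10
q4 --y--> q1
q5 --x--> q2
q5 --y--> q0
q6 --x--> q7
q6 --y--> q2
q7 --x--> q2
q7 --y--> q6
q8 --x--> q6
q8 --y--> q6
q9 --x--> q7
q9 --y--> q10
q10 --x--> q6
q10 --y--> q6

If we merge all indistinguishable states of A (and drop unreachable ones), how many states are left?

5

Reachable states from the start: {q0,q1,q2,q3,q4,q5,q6,q7,q8,q10}. Unreachable: {q9} — drop them.
Start with accepting vs non-accepting: {q0,q1,q2,q4,q5,q6} | {q3,q7,q8,q10}.
On input x, block {q0,q1,q2,q4,q5,q6} splits into {q0,q2,q4,q6} and {q1,q5}.
Split {q0,q2,q4,q6} by δ(·,y) → {q0,q2,q4} and {q6}.
On input x, block {q3,q7,q8,q10} splits into {q3,q8,q10} and {q7}.
Stable partition: {q0,q2,q4} | {q3,q8,q10} | {q1,q5} | {q6} | {q7} — 5 equivalence classes.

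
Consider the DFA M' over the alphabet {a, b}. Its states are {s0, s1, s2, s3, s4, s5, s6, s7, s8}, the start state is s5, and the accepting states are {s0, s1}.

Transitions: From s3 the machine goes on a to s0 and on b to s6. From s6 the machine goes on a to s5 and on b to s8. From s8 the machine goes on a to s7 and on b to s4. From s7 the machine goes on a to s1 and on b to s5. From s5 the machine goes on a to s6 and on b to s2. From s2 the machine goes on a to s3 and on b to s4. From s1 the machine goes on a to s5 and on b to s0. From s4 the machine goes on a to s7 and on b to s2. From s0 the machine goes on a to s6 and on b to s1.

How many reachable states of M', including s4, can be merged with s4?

3

P0 = {s0,s1} | {s2,s3,s4,s5,s6,s7,s8}.
Split {s2,s3,s4,s5,s6,s7,s8} by δ(·,a) → {s2,s4,s5,s6,s8} and {s3,s7}.
On input a, block {s2,s4,s5,s6,s8} splits into {s2,s4,s8} and {s5,s6}.
No further refinement is possible. Final partition (4 blocks): {s0,s1} | {s2,s4,s8} | {s3,s7} | {s5,s6}.
The equivalence class containing s4 is {s2,s4,s8}, of size 3.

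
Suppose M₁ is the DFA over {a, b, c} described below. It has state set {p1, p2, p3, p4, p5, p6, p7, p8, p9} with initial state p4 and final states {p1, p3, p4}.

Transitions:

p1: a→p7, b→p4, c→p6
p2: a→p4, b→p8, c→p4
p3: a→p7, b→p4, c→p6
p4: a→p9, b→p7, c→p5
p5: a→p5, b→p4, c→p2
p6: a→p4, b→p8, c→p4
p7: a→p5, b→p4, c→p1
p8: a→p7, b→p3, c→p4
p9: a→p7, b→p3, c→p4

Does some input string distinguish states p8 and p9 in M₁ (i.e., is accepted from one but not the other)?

All states are reachable from the start state.
Initial partition by acceptance: {p1,p3,p4} | {p2,p5,p6,p7,p8,p9}.
On input b, block {p1,p3,p4} splits into {p1,p3} and {p4}.
On input a, block {p2,p5,p6,p7,p8,p9} splits into {p5,p7,p8,p9} and {p2,p6}.
Refine {p5,p7,p8,p9} on symbol b: members go to different blocks, giving {p5,p7} and {p8,p9}.
On input c, block {p5,p7} splits into {p5} and {p7}.
The partition is now stable with 6 blocks: {p1,p3} | {p5} | {p4} | {p2,p6} | {p8,p9} | {p7}.
p8 and p9 lie in the same block of the stable partition, so they are equivalent — no string distinguishes them.

No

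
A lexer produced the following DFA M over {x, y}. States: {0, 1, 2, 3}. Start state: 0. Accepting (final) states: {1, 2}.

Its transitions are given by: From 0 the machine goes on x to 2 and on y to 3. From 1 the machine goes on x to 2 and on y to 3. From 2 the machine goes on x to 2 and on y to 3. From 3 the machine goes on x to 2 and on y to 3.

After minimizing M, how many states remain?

States {1} cannot be reached from the start state, so discard them.
Initial partition by acceptance: {2} | {0,3}.
Stable partition: {2} | {0,3} — 2 equivalence classes.

2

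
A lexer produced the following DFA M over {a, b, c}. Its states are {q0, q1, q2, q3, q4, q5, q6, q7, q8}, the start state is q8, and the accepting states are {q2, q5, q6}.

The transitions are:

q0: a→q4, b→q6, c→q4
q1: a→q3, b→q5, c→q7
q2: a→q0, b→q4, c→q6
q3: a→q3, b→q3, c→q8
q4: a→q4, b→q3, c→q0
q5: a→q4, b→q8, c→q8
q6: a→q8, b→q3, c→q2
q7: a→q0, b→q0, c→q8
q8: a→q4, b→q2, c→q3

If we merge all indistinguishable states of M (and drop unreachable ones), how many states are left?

First remove the unreachable states {q1,q5,q7}; 6 states remain.
Start with accepting vs non-accepting: {q2,q6} | {q0,q3,q4,q8}.
On input b, block {q0,q3,q4,q8} splits into {q0,q8} and {q3,q4}.
The partition is now stable with 3 blocks: {q2,q6} | {q0,q8} | {q3,q4}.

3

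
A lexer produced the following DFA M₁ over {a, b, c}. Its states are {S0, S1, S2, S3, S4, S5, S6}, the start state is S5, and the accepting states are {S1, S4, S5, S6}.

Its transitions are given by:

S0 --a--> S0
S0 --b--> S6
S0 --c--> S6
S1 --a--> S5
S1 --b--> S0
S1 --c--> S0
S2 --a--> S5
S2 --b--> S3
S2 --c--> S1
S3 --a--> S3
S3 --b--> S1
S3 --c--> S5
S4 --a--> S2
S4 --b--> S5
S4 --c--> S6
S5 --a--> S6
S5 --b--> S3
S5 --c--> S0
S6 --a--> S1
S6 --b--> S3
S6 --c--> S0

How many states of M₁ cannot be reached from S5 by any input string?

2

BFS from S5 reaches {S0, S1, S3, S5, S6}; the 2 state(s) S2, S4 are never visited.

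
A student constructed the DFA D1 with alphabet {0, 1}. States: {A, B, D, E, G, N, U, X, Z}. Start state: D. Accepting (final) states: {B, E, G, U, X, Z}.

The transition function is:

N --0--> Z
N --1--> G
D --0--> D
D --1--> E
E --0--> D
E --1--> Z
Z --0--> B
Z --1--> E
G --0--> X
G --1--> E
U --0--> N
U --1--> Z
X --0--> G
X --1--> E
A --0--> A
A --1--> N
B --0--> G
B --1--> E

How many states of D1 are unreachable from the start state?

No path from D leads to A, N, U; the other 6 states are all reachable.

3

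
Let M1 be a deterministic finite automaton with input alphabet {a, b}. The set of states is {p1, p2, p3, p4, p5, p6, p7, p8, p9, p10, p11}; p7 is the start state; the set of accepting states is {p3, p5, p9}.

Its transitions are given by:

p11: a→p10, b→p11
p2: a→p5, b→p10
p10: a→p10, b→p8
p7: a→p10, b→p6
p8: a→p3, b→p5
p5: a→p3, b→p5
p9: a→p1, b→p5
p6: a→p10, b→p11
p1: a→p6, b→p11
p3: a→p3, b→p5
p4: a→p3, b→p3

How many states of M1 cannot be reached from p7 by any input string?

4

No path from p7 leads to p1, p2, p4, p9; the other 7 states are all reachable.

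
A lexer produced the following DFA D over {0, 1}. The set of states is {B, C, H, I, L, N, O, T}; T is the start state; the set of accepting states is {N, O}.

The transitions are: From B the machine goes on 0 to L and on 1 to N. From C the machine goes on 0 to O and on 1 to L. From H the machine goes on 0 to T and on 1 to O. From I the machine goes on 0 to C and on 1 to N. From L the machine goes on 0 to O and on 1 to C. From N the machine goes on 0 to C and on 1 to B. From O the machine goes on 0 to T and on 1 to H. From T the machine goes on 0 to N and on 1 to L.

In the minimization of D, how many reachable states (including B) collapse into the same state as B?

States {I} cannot be reached from the start state, so discard them.
Start with accepting vs non-accepting: {N,O} | {B,C,H,L,T}.
Refine {B,C,H,L,T} on symbol 0: members go to different blocks, giving {C,L,T} and {B,H}.
The partition is now stable with 3 blocks: {N,O} | {C,L,T} | {B,H}.
State B belongs to the block {B,H}, which has 2 states.

2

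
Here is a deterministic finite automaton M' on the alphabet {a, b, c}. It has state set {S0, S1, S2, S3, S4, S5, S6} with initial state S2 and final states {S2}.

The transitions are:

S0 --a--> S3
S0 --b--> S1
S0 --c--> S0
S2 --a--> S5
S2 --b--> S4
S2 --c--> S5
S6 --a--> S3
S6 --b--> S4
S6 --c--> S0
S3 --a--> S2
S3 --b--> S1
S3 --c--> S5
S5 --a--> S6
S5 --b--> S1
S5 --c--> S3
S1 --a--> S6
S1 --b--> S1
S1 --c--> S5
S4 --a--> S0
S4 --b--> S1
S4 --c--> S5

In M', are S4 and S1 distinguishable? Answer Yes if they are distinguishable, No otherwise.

Start with accepting vs non-accepting: {S2} | {S0,S1,S3,S4,S5,S6}.
Refine {S0,S1,S3,S4,S5,S6} on symbol a: members go to different blocks, giving {S0,S1,S4,S5,S6} and {S3}.
On input a, block {S0,S1,S4,S5,S6} splits into {S1,S4,S5} and {S0,S6}.
Split {S1,S4,S5} by δ(·,c) → {S1,S4} and {S5}.
The partition is now stable with 5 blocks: {S2} | {S1,S4} | {S3} | {S0,S6} | {S5}.
S4 and S1 lie in the same block of the stable partition, so they are equivalent — no string distinguishes them.

No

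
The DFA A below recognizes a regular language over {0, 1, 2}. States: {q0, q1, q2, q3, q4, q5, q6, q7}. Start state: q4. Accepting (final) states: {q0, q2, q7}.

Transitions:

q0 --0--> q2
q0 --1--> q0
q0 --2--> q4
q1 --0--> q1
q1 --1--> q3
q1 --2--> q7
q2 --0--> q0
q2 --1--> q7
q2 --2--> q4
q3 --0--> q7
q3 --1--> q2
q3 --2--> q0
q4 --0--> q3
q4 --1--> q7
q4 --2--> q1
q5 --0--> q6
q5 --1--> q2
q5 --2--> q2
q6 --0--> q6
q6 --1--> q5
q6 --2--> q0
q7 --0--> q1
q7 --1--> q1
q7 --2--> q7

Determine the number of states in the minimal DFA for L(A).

6

States {q5,q6} cannot be reached from the start state, so discard them.
Initial partition by acceptance: {q0,q2,q7} | {q1,q3,q4}.
Split {q0,q2,q7} by δ(·,0) → {q0,q2} and {q7}.
Split {q0,q2} by δ(·,1) → {q0} and {q2}.
On input 0, block {q1,q3,q4} splits into {q1,q4} and {q3}.
On input 0, block {q1,q4} splits into {q1} and {q4}.
Stable partition: {q0} | {q1} | {q7} | {q2} | {q3} | {q4} — 6 equivalence classes.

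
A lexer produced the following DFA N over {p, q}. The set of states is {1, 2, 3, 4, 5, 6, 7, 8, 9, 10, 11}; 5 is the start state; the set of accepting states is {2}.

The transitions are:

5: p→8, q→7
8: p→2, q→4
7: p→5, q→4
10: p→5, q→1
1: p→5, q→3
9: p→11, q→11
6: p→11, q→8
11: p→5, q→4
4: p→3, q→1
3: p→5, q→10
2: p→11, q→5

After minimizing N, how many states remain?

6

First remove the unreachable states {6,9}; 9 states remain.
Initial partition by acceptance: {2} | {1,3,4,5,7,8,10,11}.
Refine {1,3,4,5,7,8,10,11} on symbol p: members go to different blocks, giving {1,3,4,5,7,10,11} and {8}.
Refine {1,3,4,5,7,10,11} on symbol p: members go to different blocks, giving {1,3,4,7,10,11} and {5}.
Refine {1,3,4,7,10,11} on symbol p: members go to different blocks, giving {1,3,7,10,11} and {4}.
Refine {1,3,7,10,11} on symbol q: members go to different blocks, giving {1,3,10} and {7,11}.
Stable partition: {2} | {1,3,10} | {8} | {5} | {4} | {7,11} — 6 equivalence classes.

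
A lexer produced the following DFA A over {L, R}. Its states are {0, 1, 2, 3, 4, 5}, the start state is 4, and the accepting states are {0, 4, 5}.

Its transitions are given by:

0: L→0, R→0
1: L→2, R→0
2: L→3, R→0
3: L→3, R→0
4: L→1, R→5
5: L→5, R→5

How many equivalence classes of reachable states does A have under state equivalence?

Every state is reachable, so we keep all 6.
P0 = {0,4,5} | {1,2,3}.
Refine {0,4,5} on symbol L: members go to different blocks, giving {0,5} and {4}.
The partition is now stable with 3 blocks: {0,5} | {1,2,3} | {4}.

3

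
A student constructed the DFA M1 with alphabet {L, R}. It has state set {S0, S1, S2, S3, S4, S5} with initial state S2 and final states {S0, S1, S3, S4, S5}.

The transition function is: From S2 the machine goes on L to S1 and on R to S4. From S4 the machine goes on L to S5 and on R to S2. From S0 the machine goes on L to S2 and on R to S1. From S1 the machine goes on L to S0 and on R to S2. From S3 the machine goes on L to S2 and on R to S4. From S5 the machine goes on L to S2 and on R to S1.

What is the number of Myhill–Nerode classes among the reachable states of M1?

3

States {S3} cannot be reached from the start state, so discard them.
P0 = {S0,S1,S4,S5} | {S2}.
Split {S0,S1,S4,S5} by δ(·,L) → {S0,S5} and {S1,S4}.
Stable partition: {S0,S5} | {S2} | {S1,S4} — 3 equivalence classes.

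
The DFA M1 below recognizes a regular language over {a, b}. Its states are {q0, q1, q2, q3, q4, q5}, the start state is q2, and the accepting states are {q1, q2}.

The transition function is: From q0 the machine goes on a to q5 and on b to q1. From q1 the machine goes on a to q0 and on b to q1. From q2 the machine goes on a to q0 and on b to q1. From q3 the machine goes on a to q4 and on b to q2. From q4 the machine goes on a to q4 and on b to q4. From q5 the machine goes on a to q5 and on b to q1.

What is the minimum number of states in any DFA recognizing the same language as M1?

2

Reachable states from the start: {q0,q1,q2,q5}. Unreachable: {q3,q4} — drop them.
Initial partition by acceptance: {q1,q2} | {q0,q5}.
The partition is now stable with 2 blocks: {q1,q2} | {q0,q5}.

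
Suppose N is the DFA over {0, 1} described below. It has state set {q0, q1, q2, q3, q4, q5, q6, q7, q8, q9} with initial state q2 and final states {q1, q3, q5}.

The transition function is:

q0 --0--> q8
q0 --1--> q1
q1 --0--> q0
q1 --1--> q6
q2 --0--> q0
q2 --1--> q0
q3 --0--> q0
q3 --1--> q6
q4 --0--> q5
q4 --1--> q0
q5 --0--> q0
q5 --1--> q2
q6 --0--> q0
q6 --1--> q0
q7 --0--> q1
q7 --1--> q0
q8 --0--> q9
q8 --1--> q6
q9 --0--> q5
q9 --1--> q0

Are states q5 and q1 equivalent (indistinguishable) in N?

States {q3,q4,q7} cannot be reached from the start state, so discard them.
Initial partition by acceptance: {q1,q5} | {q0,q2,q6,q8,q9}.
Split {q0,q2,q6,q8,q9} by δ(·,0) → {q0,q2,q6,q8} and {q9}.
On input 0, block {q0,q2,q6,q8} splits into {q0,q2,q6} and {q8}.
Refine {q0,q2,q6} on symbol 0: members go to different blocks, giving {q2,q6} and {q0}.
The partition is now stable with 5 blocks: {q1,q5} | {q2,q6} | {q9} | {q8} | {q0}.
q5 and q1 lie in the same block of the stable partition, so they are equivalent — no string distinguishes them.

Yes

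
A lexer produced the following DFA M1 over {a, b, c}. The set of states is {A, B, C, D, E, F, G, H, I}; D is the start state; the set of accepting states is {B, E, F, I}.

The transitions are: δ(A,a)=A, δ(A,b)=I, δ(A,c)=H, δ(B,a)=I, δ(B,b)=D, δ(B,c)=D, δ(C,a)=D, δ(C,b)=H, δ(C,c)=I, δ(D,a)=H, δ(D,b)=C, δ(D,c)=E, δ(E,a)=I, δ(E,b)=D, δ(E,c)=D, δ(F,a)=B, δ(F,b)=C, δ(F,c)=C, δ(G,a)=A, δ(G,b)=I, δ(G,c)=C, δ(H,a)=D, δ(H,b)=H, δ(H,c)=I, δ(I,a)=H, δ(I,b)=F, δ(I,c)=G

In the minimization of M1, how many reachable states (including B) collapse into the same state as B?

Every state is reachable, so we keep all 9.
Initial partition by acceptance: {B,E,F,I} | {A,C,D,G,H}.
On input a, block {B,E,F,I} splits into {B,E,F} and {I}.
On input a, block {B,E,F} splits into {B,E} and {F}.
On input b, block {A,C,D,G,H} splits into {C,D,H} and {A,G}.
Refine {C,D,H} on symbol c: members go to different blocks, giving {C,H} and {D}.
The partition is now stable with 6 blocks: {B,E} | {C,H} | {I} | {F} | {A,G} | {D}.
State B belongs to the block {B,E}, which has 2 states.

2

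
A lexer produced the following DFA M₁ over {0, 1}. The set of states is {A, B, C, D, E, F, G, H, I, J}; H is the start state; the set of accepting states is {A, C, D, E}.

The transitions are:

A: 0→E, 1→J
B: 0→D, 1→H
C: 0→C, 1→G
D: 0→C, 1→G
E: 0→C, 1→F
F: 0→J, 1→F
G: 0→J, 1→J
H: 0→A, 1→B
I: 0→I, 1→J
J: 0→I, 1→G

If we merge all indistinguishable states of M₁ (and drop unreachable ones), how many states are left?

P0 = {A,C,D,E} | {B,F,G,H,I,J}.
Split {B,F,G,H,I,J} by δ(·,0) → {F,G,I,J} and {B,H}.
The partition is now stable with 3 blocks: {A,C,D,E} | {F,G,I,J} | {B,H}.

3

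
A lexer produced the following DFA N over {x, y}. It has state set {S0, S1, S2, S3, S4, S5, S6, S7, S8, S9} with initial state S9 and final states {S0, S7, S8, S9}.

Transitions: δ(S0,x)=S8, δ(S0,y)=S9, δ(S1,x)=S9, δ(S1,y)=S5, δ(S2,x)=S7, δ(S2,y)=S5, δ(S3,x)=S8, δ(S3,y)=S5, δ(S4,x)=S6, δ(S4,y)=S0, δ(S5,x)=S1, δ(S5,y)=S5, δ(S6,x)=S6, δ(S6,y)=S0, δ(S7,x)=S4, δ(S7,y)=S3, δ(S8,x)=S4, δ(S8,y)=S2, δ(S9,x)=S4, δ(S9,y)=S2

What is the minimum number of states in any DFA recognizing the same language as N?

5

All states are reachable from the start state.
Start with accepting vs non-accepting: {S0,S7,S8,S9} | {S1,S2,S3,S4,S5,S6}.
On input x, block {S0,S7,S8,S9} splits into {S7,S8,S9} and {S0}.
Split {S1,S2,S3,S4,S5,S6} by δ(·,x) → {S1,S2,S3} and {S4,S5,S6}.
Split {S4,S5,S6} by δ(·,x) → {S4,S6} and {S5}.
The partition is now stable with 5 blocks: {S7,S8,S9} | {S1,S2,S3} | {S0} | {S4,S6} | {S5}.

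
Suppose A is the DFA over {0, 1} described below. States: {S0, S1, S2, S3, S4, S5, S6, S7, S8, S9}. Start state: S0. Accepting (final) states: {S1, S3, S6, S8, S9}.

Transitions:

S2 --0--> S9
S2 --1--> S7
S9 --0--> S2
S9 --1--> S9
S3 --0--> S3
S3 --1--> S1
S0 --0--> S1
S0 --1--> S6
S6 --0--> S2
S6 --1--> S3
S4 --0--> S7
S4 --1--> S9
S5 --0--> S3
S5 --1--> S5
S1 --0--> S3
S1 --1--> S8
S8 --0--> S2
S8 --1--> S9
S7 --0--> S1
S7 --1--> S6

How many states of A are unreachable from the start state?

No path from S0 leads to S4, S5; the other 8 states are all reachable.

2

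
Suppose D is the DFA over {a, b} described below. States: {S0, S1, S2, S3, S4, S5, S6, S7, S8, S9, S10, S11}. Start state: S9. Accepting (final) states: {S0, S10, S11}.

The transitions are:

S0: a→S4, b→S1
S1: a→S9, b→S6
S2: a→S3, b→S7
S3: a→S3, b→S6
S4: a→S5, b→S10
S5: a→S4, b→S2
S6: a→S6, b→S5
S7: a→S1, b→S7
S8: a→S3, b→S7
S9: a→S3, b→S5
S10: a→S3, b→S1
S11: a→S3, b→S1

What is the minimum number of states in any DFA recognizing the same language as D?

First remove the unreachable states {S0,S8,S11}; 9 states remain.
Initial partition by acceptance: {S10} | {S1,S2,S3,S4,S5,S6,S7,S9}.
On input b, block {S1,S2,S3,S4,S5,S6,S7,S9} splits into {S1,S2,S3,S5,S6,S7,S9} and {S4}.
Split {S1,S2,S3,S5,S6,S7,S9} by δ(·,a) → {S1,S2,S3,S6,S7,S9} and {S5}.
On input b, block {S1,S2,S3,S6,S7,S9} splits into {S1,S2,S3,S7} and {S6,S9}.
Refine {S1,S2,S3,S7} on symbol a: members go to different blocks, giving {S2,S3,S7} and {S1}.
Split {S2,S3,S7} by δ(·,a) → {S2,S3} and {S7}.
Split {S2,S3} by δ(·,b) → {S2} and {S3}.
Split {S6,S9} by δ(·,a) → {S6} and {S9}.
The partition is now stable with 9 blocks: {S10} | {S2} | {S4} | {S5} | {S6} | {S1} | {S7} | {S3} | {S9}.

9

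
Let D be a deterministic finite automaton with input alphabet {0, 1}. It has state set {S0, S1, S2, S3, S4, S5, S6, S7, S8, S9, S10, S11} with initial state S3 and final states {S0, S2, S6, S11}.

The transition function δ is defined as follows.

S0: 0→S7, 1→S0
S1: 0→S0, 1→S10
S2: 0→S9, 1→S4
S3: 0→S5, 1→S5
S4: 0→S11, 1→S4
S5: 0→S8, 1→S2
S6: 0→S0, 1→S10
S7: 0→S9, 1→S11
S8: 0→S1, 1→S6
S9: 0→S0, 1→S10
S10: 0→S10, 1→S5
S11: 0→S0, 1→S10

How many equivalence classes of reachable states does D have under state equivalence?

All states are reachable from the start state.
P0 = {S0,S2,S6,S11} | {S1,S3,S4,S5,S7,S8,S9,S10}.
On input 0, block {S0,S2,S6,S11} splits into {S0,S2} and {S6,S11}.
Refine {S0,S2} on symbol 1: members go to different blocks, giving {S0} and {S2}.
On input 0, block {S1,S3,S4,S5,S7,S8,S9,S10} splits into {S3,S5,S7,S8,S10} and {S1,S9} and {S4}.
On input 0, block {S3,S5,S7,S8,S10} splits into {S3,S5,S10} and {S7,S8}.
Refine {S3,S5,S10} on symbol 0: members go to different blocks, giving {S3,S10} and {S5}.
On input 0, block {S3,S10} splits into {S3} and {S10}.
Stable partition: {S0} | {S3} | {S6,S11} | {S2} | {S1,S9} | {S4} | {S7,S8} | {S5} | {S10} — 9 equivalence classes.

9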